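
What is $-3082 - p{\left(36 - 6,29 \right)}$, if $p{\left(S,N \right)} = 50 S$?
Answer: $-4582$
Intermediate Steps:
$-3082 - p{\left(36 - 6,29 \right)} = -3082 - 50 \left(36 - 6\right) = -3082 - 50 \cdot 30 = -3082 - 1500 = -4582$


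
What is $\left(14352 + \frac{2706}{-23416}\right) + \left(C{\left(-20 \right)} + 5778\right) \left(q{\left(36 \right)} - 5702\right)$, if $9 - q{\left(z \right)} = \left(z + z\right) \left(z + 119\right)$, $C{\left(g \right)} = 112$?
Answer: $- \frac{1162016870497}{11708} \approx -9.925 \cdot 10^{7}$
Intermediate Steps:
$q{\left(z \right)} = 9 - 2 z \left(119 + z\right)$ ($q{\left(z \right)} = 9 - \left(z + z\right) \left(z + 119\right) = 9 - 2 z \left(119 + z\right)$)
$\left(14352 + \frac{2706}{-23416}\right) + \left(C{\left(-20 \right)} + 5778\right) \left(q{\left(36 \right)} - 5702\right) = \left(14352 + \frac{2706}{-23416}\right) + \left(112 + 5778\right) \left(\left(9 - 8568 - 2 \cdot 36^{2}\right) - 5702\right) = \left(14352 + 2706 \left(- \frac{1}{23416}\right)\right) + 5890 \left(\left(9 - 8568 - 2592\right) - 5702\right) = \left(14352 - \frac{1353}{11708}\right) + 5890 \left(\left(9 - 8568 - 2592\right) - 5702\right) = \frac{168031863}{11708} + 5890 \left(-11151 - 5702\right) = \frac{168031863}{11708} + 5890 \left(-16853\right) = \frac{168031863}{11708} - 99264170 = - \frac{1162016870497}{11708}$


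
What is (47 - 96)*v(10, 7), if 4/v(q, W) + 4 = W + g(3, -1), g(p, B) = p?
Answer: -98/3 ≈ -32.667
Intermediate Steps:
v(q, W) = 4/(-1 + W) (v(q, W) = 4/(-4 + (W + 3)) = 4/(-4 + (3 + W)) = 4/(-1 + W))
(47 - 96)*v(10, 7) = (47 - 96)*(4/(-1 + 7)) = -196/6 = -49*⅔ = -98/3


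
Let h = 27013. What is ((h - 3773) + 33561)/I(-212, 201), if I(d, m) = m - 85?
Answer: 56801/116 ≈ 489.66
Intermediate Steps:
I(d, m) = -85 + m
((h - 3773) + 33561)/I(-212, 201) = ((27013 - 3773) + 33561)/(-85 + 201) = (23240 + 33561)/116 = 56801*(1/116) = 56801/116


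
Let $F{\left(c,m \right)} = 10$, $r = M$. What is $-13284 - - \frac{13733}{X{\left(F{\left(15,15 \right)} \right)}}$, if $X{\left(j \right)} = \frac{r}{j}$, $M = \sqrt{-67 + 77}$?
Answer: $-13284 + 13733 \sqrt{10} \approx 30144.0$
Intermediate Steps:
$M = \sqrt{10} \approx 3.1623$
$r = \sqrt{10} \approx 3.1623$
$X{\left(j \right)} = \frac{\sqrt{10}}{j}$
$-13284 - - \frac{13733}{X{\left(F{\left(15,15 \right)} \right)}} = -13284 - - \frac{13733}{\sqrt{10} \cdot \frac{1}{10}} = -13284 - - \frac{13733}{\frac{1}{10} \sqrt{10}} = -13284 - - 13733 \sqrt{10} = -13284 + 13733 \sqrt{10}$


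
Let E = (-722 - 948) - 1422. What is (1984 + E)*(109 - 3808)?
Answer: 4098492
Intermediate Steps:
E = -3092 (E = -1670 - 1422 = -3092)
(1984 + E)*(109 - 3808) = (1984 - 3092)*(109 - 3808) = -1108*(-3699) = 4098492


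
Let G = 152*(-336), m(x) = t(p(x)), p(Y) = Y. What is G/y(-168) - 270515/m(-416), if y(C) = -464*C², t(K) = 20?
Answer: -65897435/4872 ≈ -13526.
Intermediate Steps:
m(x) = 20
G = -51072
G/y(-168) - 270515/m(-416) = -51072/((-464*(-168)²)) - 270515/20 = -51072/((-464*28224)) - 270515*1/20 = -51072/(-13095936) - 54103/4 = -51072*(-1/13095936) - 54103/4 = 19/4872 - 54103/4 = -65897435/4872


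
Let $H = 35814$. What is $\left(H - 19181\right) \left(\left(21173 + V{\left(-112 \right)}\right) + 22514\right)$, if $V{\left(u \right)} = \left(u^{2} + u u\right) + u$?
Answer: $1142071679$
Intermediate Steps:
$V{\left(u \right)} = u + 2 u^{2}$ ($V{\left(u \right)} = \left(u^{2} + u^{2}\right) + u = 2 u^{2} + u = u + 2 u^{2}$)
$\left(H - 19181\right) \left(\left(21173 + V{\left(-112 \right)}\right) + 22514\right) = \left(35814 - 19181\right) \left(\left(21173 - 112 \left(1 + 2 \left(-112\right)\right)\right) + 22514\right) = 16633 \left(\left(21173 - 112 \left(1 - 224\right)\right) + 22514\right) = 16633 \left(\left(21173 - -24976\right) + 22514\right) = 16633 \left(\left(21173 + 24976\right) + 22514\right) = 16633 \left(46149 + 22514\right) = 16633 \cdot 68663 = 1142071679$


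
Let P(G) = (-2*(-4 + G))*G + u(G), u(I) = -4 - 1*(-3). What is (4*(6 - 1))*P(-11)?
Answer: -6620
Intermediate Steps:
u(I) = -1 (u(I) = -4 + 3 = -1)
P(G) = -1 + G*(8 - 2*G) (P(G) = (-2*(-4 + G))*G - 1 = (8 - 2*G)*G - 1 = G*(8 - 2*G) - 1 = -1 + G*(8 - 2*G))
(4*(6 - 1))*P(-11) = (4*(6 - 1))*(-1 - 2*(-11)² + 8*(-11)) = (4*5)*(-1 - 2*121 - 88) = 20*(-1 - 242 - 88) = 20*(-331) = -6620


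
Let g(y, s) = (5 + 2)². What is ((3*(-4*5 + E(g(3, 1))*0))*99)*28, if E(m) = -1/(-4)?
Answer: -166320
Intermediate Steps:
g(y, s) = 49 (g(y, s) = 7² = 49)
E(m) = ¼ (E(m) = -1*(-¼) = ¼)
((3*(-4*5 + E(g(3, 1))*0))*99)*28 = ((3*(-4*5 + (¼)*0))*99)*28 = ((3*(-20 + 0))*99)*28 = ((3*(-20))*99)*28 = -60*99*28 = -5940*28 = -166320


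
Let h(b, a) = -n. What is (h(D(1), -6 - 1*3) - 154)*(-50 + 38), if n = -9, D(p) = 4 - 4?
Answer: 1740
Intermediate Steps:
D(p) = 0
h(b, a) = 9 (h(b, a) = -1*(-9) = 9)
(h(D(1), -6 - 1*3) - 154)*(-50 + 38) = (9 - 154)*(-50 + 38) = -145*(-12) = 1740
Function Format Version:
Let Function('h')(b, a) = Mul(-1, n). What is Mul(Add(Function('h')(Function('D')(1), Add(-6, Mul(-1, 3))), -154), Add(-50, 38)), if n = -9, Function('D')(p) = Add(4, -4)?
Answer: 1740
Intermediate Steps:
Function('D')(p) = 0
Function('h')(b, a) = 9 (Function('h')(b, a) = Mul(-1, -9) = 9)
Mul(Add(Function('h')(Function('D')(1), Add(-6, Mul(-1, 3))), -154), Add(-50, 38)) = Mul(Add(9, -154), Add(-50, 38)) = Mul(-145, -12) = 1740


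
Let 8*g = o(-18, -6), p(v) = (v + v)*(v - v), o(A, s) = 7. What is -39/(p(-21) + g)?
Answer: -312/7 ≈ -44.571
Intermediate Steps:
p(v) = 0 (p(v) = (2*v)*0 = 0)
g = 7/8 (g = (⅛)*7 = 7/8 ≈ 0.87500)
-39/(p(-21) + g) = -39/(0 + 7/8) = -39/7/8 = -39*8/7 = -312/7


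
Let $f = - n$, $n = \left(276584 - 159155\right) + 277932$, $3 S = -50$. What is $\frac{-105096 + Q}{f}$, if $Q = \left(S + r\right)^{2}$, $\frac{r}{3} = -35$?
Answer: $\frac{812639}{3558249} \approx 0.22838$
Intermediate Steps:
$S = - \frac{50}{3}$ ($S = \frac{1}{3} \left(-50\right) = - \frac{50}{3} \approx -16.667$)
$r = -105$ ($r = 3 \left(-35\right) = -105$)
$Q = \frac{133225}{9}$ ($Q = \left(- \frac{50}{3} - 105\right)^{2} = \left(- \frac{365}{3}\right)^{2} = \frac{133225}{9} \approx 14803.0$)
$n = 395361$ ($n = 117429 + 277932 = 395361$)
$f = -395361$ ($f = \left(-1\right) 395361 = -395361$)
$\frac{-105096 + Q}{f} = \frac{-105096 + \frac{133225}{9}}{-395361} = \left(- \frac{812639}{9}\right) \left(- \frac{1}{395361}\right) = \frac{812639}{3558249}$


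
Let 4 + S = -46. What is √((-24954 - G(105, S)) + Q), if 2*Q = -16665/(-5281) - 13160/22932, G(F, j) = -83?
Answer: I*√206770380013108366/2883426 ≈ 157.7*I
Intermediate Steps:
S = -50 (S = -4 - 46 = -50)
Q = 11166565/8650278 (Q = (-16665/(-5281) - 13160/22932)/2 = (-16665*(-1/5281) - 13160*1/22932)/2 = (16665/5281 - 470/819)/2 = (½)*(11166565/4325139) = 11166565/8650278 ≈ 1.2909)
√((-24954 - G(105, S)) + Q) = √((-24954 - 1*(-83)) + 11166565/8650278) = √((-24954 + 83) + 11166565/8650278) = √(-24871 + 11166565/8650278) = √(-215129897573/8650278) = I*√206770380013108366/2883426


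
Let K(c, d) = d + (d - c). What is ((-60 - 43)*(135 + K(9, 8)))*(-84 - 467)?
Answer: 8058926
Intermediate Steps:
K(c, d) = -c + 2*d
((-60 - 43)*(135 + K(9, 8)))*(-84 - 467) = ((-60 - 43)*(135 + (-1*9 + 2*8)))*(-84 - 467) = -103*(135 + (-9 + 16))*(-551) = -103*(135 + 7)*(-551) = -103*142*(-551) = -14626*(-551) = 8058926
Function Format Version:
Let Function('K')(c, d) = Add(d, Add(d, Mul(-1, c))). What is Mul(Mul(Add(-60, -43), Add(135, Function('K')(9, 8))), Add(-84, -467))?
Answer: 8058926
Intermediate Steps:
Function('K')(c, d) = Add(Mul(-1, c), Mul(2, d))
Mul(Mul(Add(-60, -43), Add(135, Function('K')(9, 8))), Add(-84, -467)) = Mul(Mul(Add(-60, -43), Add(135, Add(Mul(-1, 9), Mul(2, 8)))), Add(-84, -467)) = Mul(Mul(-103, Add(135, Add(-9, 16))), -551) = Mul(Mul(-103, Add(135, 7)), -551) = Mul(Mul(-103, 142), -551) = Mul(-14626, -551) = 8058926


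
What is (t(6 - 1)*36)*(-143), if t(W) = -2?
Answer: 10296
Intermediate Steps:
(t(6 - 1)*36)*(-143) = -2*36*(-143) = -72*(-143) = 10296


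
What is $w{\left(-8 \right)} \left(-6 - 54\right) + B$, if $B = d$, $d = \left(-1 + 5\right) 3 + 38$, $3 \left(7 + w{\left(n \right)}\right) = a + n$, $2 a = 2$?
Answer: $610$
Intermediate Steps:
$a = 1$ ($a = \frac{1}{2} \cdot 2 = 1$)
$w{\left(n \right)} = - \frac{20}{3} + \frac{n}{3}$ ($w{\left(n \right)} = -7 + \frac{1 + n}{3} = -7 + \left(\frac{1}{3} + \frac{n}{3}\right) = - \frac{20}{3} + \frac{n}{3}$)
$d = 50$ ($d = 4 \cdot 3 + 38 = 12 + 38 = 50$)
$B = 50$
$w{\left(-8 \right)} \left(-6 - 54\right) + B = \left(- \frac{20}{3} + \frac{1}{3} \left(-8\right)\right) \left(-6 - 54\right) + 50 = \left(- \frac{20}{3} - \frac{8}{3}\right) \left(-6 - 54\right) + 50 = \left(- \frac{28}{3}\right) \left(-60\right) + 50 = 560 + 50 = 610$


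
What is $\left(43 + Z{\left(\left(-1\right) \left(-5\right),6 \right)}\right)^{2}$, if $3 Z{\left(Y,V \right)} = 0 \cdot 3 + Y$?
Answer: $\frac{17956}{9} \approx 1995.1$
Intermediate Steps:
$Z{\left(Y,V \right)} = \frac{Y}{3}$ ($Z{\left(Y,V \right)} = \frac{0 \cdot 3 + Y}{3} = \frac{0 + Y}{3} = \frac{Y}{3}$)
$\left(43 + Z{\left(\left(-1\right) \left(-5\right),6 \right)}\right)^{2} = \left(43 + \frac{\left(-1\right) \left(-5\right)}{3}\right)^{2} = \left(43 + \frac{1}{3} \cdot 5\right)^{2} = \left(43 + \frac{5}{3}\right)^{2} = \left(\frac{134}{3}\right)^{2} = \frac{17956}{9}$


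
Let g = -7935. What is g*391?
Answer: -3102585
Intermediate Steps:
g*391 = -7935*391 = -3102585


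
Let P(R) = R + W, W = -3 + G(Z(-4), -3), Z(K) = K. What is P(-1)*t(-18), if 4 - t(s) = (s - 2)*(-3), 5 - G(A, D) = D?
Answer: -224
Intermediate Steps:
G(A, D) = 5 - D
W = 5 (W = -3 + (5 - 1*(-3)) = -3 + (5 + 3) = -3 + 8 = 5)
t(s) = -2 + 3*s (t(s) = 4 - (s - 2)*(-3) = 4 - (-2 + s)*(-3) = 4 - (6 - 3*s) = 4 + (-6 + 3*s) = -2 + 3*s)
P(R) = 5 + R (P(R) = R + 5 = 5 + R)
P(-1)*t(-18) = (5 - 1)*(-2 + 3*(-18)) = 4*(-2 - 54) = 4*(-56) = -224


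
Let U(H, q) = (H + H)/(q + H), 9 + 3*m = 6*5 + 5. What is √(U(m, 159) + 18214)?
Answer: 3*√512036898/503 ≈ 134.96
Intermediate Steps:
m = 26/3 (m = -3 + (6*5 + 5)/3 = -3 + (30 + 5)/3 = -3 + (⅓)*35 = -3 + 35/3 = 26/3 ≈ 8.6667)
U(H, q) = 2*H/(H + q) (U(H, q) = (2*H)/(H + q) = 2*H/(H + q))
√(U(m, 159) + 18214) = √(2*(26/3)/(26/3 + 159) + 18214) = √(2*(26/3)/(503/3) + 18214) = √(2*(26/3)*(3/503) + 18214) = √(52/503 + 18214) = √(9161694/503) = 3*√512036898/503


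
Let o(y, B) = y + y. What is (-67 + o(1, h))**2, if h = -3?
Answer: 4225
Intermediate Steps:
o(y, B) = 2*y
(-67 + o(1, h))**2 = (-67 + 2*1)**2 = (-67 + 2)**2 = (-65)**2 = 4225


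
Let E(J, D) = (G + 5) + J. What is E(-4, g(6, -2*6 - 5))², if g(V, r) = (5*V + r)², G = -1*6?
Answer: 25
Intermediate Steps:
G = -6
g(V, r) = (r + 5*V)²
E(J, D) = -1 + J (E(J, D) = (-6 + 5) + J = -1 + J)
E(-4, g(6, -2*6 - 5))² = (-1 - 4)² = (-5)² = 25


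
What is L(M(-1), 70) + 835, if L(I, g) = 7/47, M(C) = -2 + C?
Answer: 39252/47 ≈ 835.15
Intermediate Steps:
L(I, g) = 7/47 (L(I, g) = 7*(1/47) = 7/47)
L(M(-1), 70) + 835 = 7/47 + 835 = 39252/47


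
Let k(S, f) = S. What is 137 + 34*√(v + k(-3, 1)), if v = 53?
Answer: 137 + 170*√2 ≈ 377.42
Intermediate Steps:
137 + 34*√(v + k(-3, 1)) = 137 + 34*√(53 - 3) = 137 + 34*√50 = 137 + 34*(5*√2) = 137 + 170*√2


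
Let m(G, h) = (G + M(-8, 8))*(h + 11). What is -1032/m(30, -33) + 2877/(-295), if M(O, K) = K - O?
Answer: -651771/74635 ≈ -8.7328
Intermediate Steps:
m(G, h) = (11 + h)*(16 + G) (m(G, h) = (G + (8 - 1*(-8)))*(h + 11) = (G + (8 + 8))*(11 + h) = (G + 16)*(11 + h) = (16 + G)*(11 + h) = (11 + h)*(16 + G))
-1032/m(30, -33) + 2877/(-295) = -1032/(176 + 11*30 + 16*(-33) + 30*(-33)) + 2877/(-295) = -1032/(176 + 330 - 528 - 990) + 2877*(-1/295) = -1032/(-1012) - 2877/295 = -1032*(-1/1012) - 2877/295 = 258/253 - 2877/295 = -651771/74635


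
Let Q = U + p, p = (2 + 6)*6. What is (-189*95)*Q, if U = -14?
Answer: -610470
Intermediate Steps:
p = 48 (p = 8*6 = 48)
Q = 34 (Q = -14 + 48 = 34)
(-189*95)*Q = -189*95*34 = -17955*34 = -610470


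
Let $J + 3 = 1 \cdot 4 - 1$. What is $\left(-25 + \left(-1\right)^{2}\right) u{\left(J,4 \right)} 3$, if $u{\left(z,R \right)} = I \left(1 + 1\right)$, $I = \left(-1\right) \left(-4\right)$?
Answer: $-576$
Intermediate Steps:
$J = 0$ ($J = -3 + \left(1 \cdot 4 - 1\right) = -3 + \left(4 - 1\right) = -3 + 3 = 0$)
$I = 4$
$u{\left(z,R \right)} = 8$ ($u{\left(z,R \right)} = 4 \left(1 + 1\right) = 4 \cdot 2 = 8$)
$\left(-25 + \left(-1\right)^{2}\right) u{\left(J,4 \right)} 3 = \left(-25 + \left(-1\right)^{2}\right) 8 \cdot 3 = \left(-25 + 1\right) 24 = \left(-24\right) 24 = -576$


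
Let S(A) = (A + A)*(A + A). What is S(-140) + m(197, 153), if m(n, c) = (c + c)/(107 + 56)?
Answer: 12779506/163 ≈ 78402.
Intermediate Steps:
S(A) = 4*A² (S(A) = (2*A)*(2*A) = 4*A²)
m(n, c) = 2*c/163 (m(n, c) = (2*c)/163 = (2*c)*(1/163) = 2*c/163)
S(-140) + m(197, 153) = 4*(-140)² + (2/163)*153 = 4*19600 + 306/163 = 78400 + 306/163 = 12779506/163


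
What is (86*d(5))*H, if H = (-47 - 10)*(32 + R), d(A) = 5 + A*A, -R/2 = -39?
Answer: -16176600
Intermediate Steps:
R = 78 (R = -2*(-39) = 78)
d(A) = 5 + A**2
H = -6270 (H = (-47 - 10)*(32 + 78) = -57*110 = -6270)
(86*d(5))*H = (86*(5 + 5**2))*(-6270) = (86*(5 + 25))*(-6270) = (86*30)*(-6270) = 2580*(-6270) = -16176600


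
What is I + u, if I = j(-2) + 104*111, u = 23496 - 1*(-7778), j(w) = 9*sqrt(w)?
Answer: 42818 + 9*I*sqrt(2) ≈ 42818.0 + 12.728*I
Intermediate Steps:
u = 31274 (u = 23496 + 7778 = 31274)
I = 11544 + 9*I*sqrt(2) (I = 9*sqrt(-2) + 104*111 = 9*(I*sqrt(2)) + 11544 = 9*I*sqrt(2) + 11544 = 11544 + 9*I*sqrt(2) ≈ 11544.0 + 12.728*I)
I + u = (11544 + 9*I*sqrt(2)) + 31274 = 42818 + 9*I*sqrt(2)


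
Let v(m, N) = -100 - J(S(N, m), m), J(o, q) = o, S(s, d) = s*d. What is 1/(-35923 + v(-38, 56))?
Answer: -1/33895 ≈ -2.9503e-5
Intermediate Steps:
S(s, d) = d*s
v(m, N) = -100 - N*m (v(m, N) = -100 - m*N = -100 - N*m)
1/(-35923 + v(-38, 56)) = 1/(-35923 + (-100 - 1*56*(-38))) = 1/(-35923 + (-100 + 2128)) = 1/(-35923 + 2028) = 1/(-33895) = -1/33895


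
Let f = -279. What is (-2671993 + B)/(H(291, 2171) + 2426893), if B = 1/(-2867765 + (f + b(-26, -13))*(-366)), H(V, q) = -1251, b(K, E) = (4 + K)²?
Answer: -3931563820218/3569083574695 ≈ -1.1016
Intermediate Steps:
B = -1/2942795 (B = 1/(-2867765 + (-279 + (4 - 26)²)*(-366)) = 1/(-2867765 + (-279 + (-22)²)*(-366)) = 1/(-2867765 + (-279 + 484)*(-366)) = 1/(-2867765 + 205*(-366)) = 1/(-2867765 - 75030) = 1/(-2942795) = -1/2942795 ≈ -3.3981e-7)
(-2671993 + B)/(H(291, 2171) + 2426893) = (-2671993 - 1/2942795)/(-1251 + 2426893) = -7863127640436/2942795/2425642 = -7863127640436/2942795*1/2425642 = -3931563820218/3569083574695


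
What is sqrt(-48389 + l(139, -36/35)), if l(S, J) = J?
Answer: I*sqrt(59277785)/35 ≈ 219.98*I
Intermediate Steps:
sqrt(-48389 + l(139, -36/35)) = sqrt(-48389 - 36/35) = sqrt(-1693651/35) = I*sqrt(59277785)/35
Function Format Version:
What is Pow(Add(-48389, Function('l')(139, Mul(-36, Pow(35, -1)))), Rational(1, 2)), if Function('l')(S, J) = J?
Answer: Mul(Rational(1, 35), I, Pow(59277785, Rational(1, 2))) ≈ Mul(219.98, I)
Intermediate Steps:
Pow(Add(-48389, Function('l')(139, Mul(-36, Pow(35, -1)))), Rational(1, 2)) = Pow(Add(-48389, Mul(-36, Pow(35, -1))), Rational(1, 2)) = Pow(Add(-48389, Mul(-36, Rational(1, 35))), Rational(1, 2)) = Pow(Add(-48389, Rational(-36, 35)), Rational(1, 2)) = Pow(Rational(-1693651, 35), Rational(1, 2)) = Mul(Rational(1, 35), I, Pow(59277785, Rational(1, 2)))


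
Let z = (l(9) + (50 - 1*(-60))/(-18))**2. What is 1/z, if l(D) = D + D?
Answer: 81/11449 ≈ 0.0070749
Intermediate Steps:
l(D) = 2*D
z = 11449/81 (z = (2*9 + (50 - 1*(-60))/(-18))**2 = (18 + (50 + 60)*(-1/18))**2 = (18 + 110*(-1/18))**2 = (18 - 55/9)**2 = (107/9)**2 = 11449/81 ≈ 141.35)
1/z = 1/(11449/81) = 81/11449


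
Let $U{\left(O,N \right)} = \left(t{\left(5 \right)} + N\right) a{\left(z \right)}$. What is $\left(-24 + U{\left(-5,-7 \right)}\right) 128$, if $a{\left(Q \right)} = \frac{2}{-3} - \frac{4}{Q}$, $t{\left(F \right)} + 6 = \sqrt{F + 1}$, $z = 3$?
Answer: $256 - 256 \sqrt{6} \approx -371.07$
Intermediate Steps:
$t{\left(F \right)} = -6 + \sqrt{1 + F}$ ($t{\left(F \right)} = -6 + \sqrt{F + 1} = -6 + \sqrt{1 + F}$)
$a{\left(Q \right)} = - \frac{2}{3} - \frac{4}{Q}$ ($a{\left(Q \right)} = 2 \left(- \frac{1}{3}\right) - \frac{4}{Q} = - \frac{2}{3} - \frac{4}{Q}$)
$U{\left(O,N \right)} = 12 - 2 N - 2 \sqrt{6}$ ($U{\left(O,N \right)} = \left(\left(-6 + \sqrt{1 + 5}\right) + N\right) \left(- \frac{2}{3} - \frac{4}{3}\right) = \left(\left(-6 + \sqrt{6}\right) + N\right) \left(- \frac{2}{3} - \frac{4}{3}\right) = \left(-6 + N + \sqrt{6}\right) \left(- \frac{2}{3} - \frac{4}{3}\right) = \left(-6 + N + \sqrt{6}\right) \left(-2\right) = 12 - 2 N - 2 \sqrt{6}$)
$\left(-24 + U{\left(-5,-7 \right)}\right) 128 = \left(-24 - \left(-26 + 2 \sqrt{6}\right)\right) 128 = \left(-24 + \left(12 + 14 - 2 \sqrt{6}\right)\right) 128 = \left(-24 + \left(26 - 2 \sqrt{6}\right)\right) 128 = \left(2 - 2 \sqrt{6}\right) 128 = 256 - 256 \sqrt{6}$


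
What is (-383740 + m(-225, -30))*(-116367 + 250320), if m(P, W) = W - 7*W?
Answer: -51379012680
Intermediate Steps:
m(P, W) = -6*W
(-383740 + m(-225, -30))*(-116367 + 250320) = (-383740 - 6*(-30))*(-116367 + 250320) = (-383740 + 180)*133953 = -383560*133953 = -51379012680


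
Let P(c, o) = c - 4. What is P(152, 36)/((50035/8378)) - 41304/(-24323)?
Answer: 32225803552/1217001305 ≈ 26.480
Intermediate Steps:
P(c, o) = -4 + c
P(152, 36)/((50035/8378)) - 41304/(-24323) = (-4 + 152)/((50035/8378)) - 41304/(-24323) = 148/((50035*(1/8378))) - 41304*(-1/24323) = 148/(50035/8378) + 41304/24323 = 148*(8378/50035) + 41304/24323 = 1239944/50035 + 41304/24323 = 32225803552/1217001305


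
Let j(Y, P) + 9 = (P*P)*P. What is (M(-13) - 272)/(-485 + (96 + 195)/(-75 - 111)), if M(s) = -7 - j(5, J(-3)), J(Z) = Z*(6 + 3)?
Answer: -1203606/30167 ≈ -39.898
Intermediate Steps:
J(Z) = 9*Z (J(Z) = Z*9 = 9*Z)
j(Y, P) = -9 + P**3 (j(Y, P) = -9 + (P*P)*P = -9 + P**2*P = -9 + P**3)
M(s) = 19685 (M(s) = -7 - (-9 + (9*(-3))**3) = -7 - (-9 + (-27)**3) = -7 - (-9 - 19683) = -7 - 1*(-19692) = -7 + 19692 = 19685)
(M(-13) - 272)/(-485 + (96 + 195)/(-75 - 111)) = (19685 - 272)/(-485 + (96 + 195)/(-75 - 111)) = 19413/(-485 + 291/(-186)) = 19413/(-485 + 291*(-1/186)) = 19413/(-485 - 97/62) = 19413/(-30167/62) = 19413*(-62/30167) = -1203606/30167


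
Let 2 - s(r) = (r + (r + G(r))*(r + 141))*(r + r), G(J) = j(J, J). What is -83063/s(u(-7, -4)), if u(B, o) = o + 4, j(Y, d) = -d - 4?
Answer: -83063/2 ≈ -41532.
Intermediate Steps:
j(Y, d) = -4 - d
u(B, o) = 4 + o
G(J) = -4 - J
s(r) = 2 - 2*r*(-564 - 3*r) (s(r) = 2 - (r + (r + (-4 - r))*(r + 141))*(r + r) = 2 - (r - 4*(141 + r))*2*r = 2 - (r + (-564 - 4*r))*2*r = 2 - (-564 - 3*r)*2*r = 2 - 2*r*(-564 - 3*r))
-83063/s(u(-7, -4)) = -83063/(2 + 6*(4 - 4)**2 + 1128*(4 - 4)) = -83063/(2 + 6*0**2 + 1128*0) = -83063/(2 + 6*0 + 0) = -83063/(2 + 0 + 0) = -83063/2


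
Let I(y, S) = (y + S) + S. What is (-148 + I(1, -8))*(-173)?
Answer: 28199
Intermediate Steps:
I(y, S) = y + 2*S (I(y, S) = (S + y) + S = y + 2*S)
(-148 + I(1, -8))*(-173) = (-148 + (1 + 2*(-8)))*(-173) = (-148 + (1 - 16))*(-173) = (-148 - 15)*(-173) = -163*(-173) = 28199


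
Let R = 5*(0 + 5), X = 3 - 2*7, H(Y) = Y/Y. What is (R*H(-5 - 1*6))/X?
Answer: -25/11 ≈ -2.2727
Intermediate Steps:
H(Y) = 1
X = -11 (X = 3 - 14 = -11)
R = 25 (R = 5*5 = 25)
(R*H(-5 - 1*6))/X = (25*1)/(-11) = 25*(-1/11) = -25/11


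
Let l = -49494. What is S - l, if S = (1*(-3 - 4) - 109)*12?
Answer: 48102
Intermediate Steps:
S = -1392 (S = (1*(-7) - 109)*12 = (-7 - 109)*12 = -116*12 = -1392)
S - l = -1392 - 1*(-49494) = -1392 + 49494 = 48102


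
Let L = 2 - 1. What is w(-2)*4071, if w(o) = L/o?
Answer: -4071/2 ≈ -2035.5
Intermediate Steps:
L = 1
w(o) = 1/o
w(-2)*4071 = 4071/(-2) = -1/2*4071 = -4071/2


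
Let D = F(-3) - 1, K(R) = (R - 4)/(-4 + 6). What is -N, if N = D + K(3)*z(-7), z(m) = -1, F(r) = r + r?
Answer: 13/2 ≈ 6.5000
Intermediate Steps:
F(r) = 2*r
K(R) = -2 + R/2 (K(R) = (-4 + R)/2 = (-4 + R)*(½) = -2 + R/2)
D = -7 (D = 2*(-3) - 1 = -6 - 1 = -7)
N = -13/2 (N = -7 + (-2 + (½)*3)*(-1) = -7 + (-2 + 3/2)*(-1) = -7 - ½*(-1) = -7 + ½ = -13/2 ≈ -6.5000)
-N = -1*(-13/2) = 13/2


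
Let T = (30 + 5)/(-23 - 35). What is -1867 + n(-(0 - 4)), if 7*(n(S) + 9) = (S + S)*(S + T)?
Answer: -380040/203 ≈ -1872.1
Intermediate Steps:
T = -35/58 (T = 35/(-58) = 35*(-1/58) = -35/58 ≈ -0.60345)
n(S) = -9 + 2*S*(-35/58 + S)/7 (n(S) = -9 + ((S + S)*(S - 35/58))/7 = -9 + ((2*S)*(-35/58 + S))/7 = -9 + (2*S*(-35/58 + S))/7 = -9 + 2*S*(-35/58 + S)/7)
-1867 + n(-(0 - 4)) = -1867 + (-9 - (-5)*(0 - 4)/29 + 2*(-(0 - 4))²/7) = -1867 + (-9 - (-5)*(-4)/29 + 2*(-1*(-4))²/7) = -1867 + (-9 - 5/29*4 + (2/7)*4²) = -1867 + (-9 - 20/29 + (2/7)*16) = -1867 + (-9 - 20/29 + 32/7) = -1867 - 1039/203 = -380040/203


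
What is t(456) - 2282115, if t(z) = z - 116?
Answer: -2281775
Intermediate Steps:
t(z) = -116 + z
t(456) - 2282115 = (-116 + 456) - 2282115 = 340 - 2282115 = -2281775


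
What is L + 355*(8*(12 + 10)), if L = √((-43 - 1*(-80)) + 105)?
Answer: 62480 + √142 ≈ 62492.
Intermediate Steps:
L = √142 (L = √((-43 + 80) + 105) = √(37 + 105) = √142 ≈ 11.916)
L + 355*(8*(12 + 10)) = √142 + 355*(8*(12 + 10)) = √142 + 355*(8*22) = √142 + 355*176 = √142 + 62480 = 62480 + √142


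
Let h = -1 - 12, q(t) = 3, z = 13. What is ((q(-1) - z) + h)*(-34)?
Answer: 782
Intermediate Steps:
h = -13
((q(-1) - z) + h)*(-34) = ((3 - 1*13) - 13)*(-34) = ((3 - 13) - 13)*(-34) = (-10 - 13)*(-34) = -23*(-34) = 782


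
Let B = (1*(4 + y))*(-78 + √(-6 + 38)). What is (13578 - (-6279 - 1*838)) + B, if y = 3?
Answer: 20149 + 28*√2 ≈ 20189.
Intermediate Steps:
B = -546 + 28*√2 (B = (1*(4 + 3))*(-78 + √(-6 + 38)) = (1*7)*(-78 + √32) = 7*(-78 + 4*√2) = -546 + 28*√2 ≈ -506.40)
(13578 - (-6279 - 1*838)) + B = (13578 - (-6279 - 1*838)) + (-546 + 28*√2) = (13578 - (-6279 - 838)) + (-546 + 28*√2) = (13578 - 1*(-7117)) + (-546 + 28*√2) = (13578 + 7117) + (-546 + 28*√2) = 20695 + (-546 + 28*√2) = 20149 + 28*√2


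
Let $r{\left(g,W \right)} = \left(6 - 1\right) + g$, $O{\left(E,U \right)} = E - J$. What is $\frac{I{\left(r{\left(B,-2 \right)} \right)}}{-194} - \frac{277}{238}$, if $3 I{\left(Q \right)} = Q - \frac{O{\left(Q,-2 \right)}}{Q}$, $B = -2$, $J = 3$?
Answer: $- \frac{13494}{11543} \approx -1.169$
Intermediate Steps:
$O{\left(E,U \right)} = -3 + E$ ($O{\left(E,U \right)} = E - 3 = -3 + E$)
$r{\left(g,W \right)} = 5 + g$
$I{\left(Q \right)} = \frac{Q}{3} - \frac{-3 + Q}{3 Q}$ ($I{\left(Q \right)} = \frac{Q - \frac{-3 + Q}{Q}}{3} = \frac{Q}{3} - \frac{-3 + Q}{3 Q}$)
$\frac{I{\left(r{\left(B,-2 \right)} \right)}}{-194} - \frac{277}{238} = \frac{\frac{1}{3} \frac{1}{5 - 2} \left(3 + \left(5 - 2\right)^{2} - \left(5 - 2\right)\right)}{-194} - \frac{277}{238} = \frac{3 + 3^{2} - 3}{3 \cdot 3} \left(- \frac{1}{194}\right) - \frac{277}{238} = \frac{1}{3} \cdot \frac{1}{3} \left(3 + 9 - 3\right) \left(- \frac{1}{194}\right) - \frac{277}{238} = \frac{1}{3} \cdot \frac{1}{3} \cdot 9 \left(- \frac{1}{194}\right) - \frac{277}{238} = 1 \left(- \frac{1}{194}\right) - \frac{277}{238} = - \frac{1}{194} - \frac{277}{238} = - \frac{13494}{11543}$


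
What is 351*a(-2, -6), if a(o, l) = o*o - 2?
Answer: 702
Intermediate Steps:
a(o, l) = -2 + o² (a(o, l) = o² - 2 = -2 + o²)
351*a(-2, -6) = 351*(-2 + (-2)²) = 351*(-2 + 4) = 351*2 = 702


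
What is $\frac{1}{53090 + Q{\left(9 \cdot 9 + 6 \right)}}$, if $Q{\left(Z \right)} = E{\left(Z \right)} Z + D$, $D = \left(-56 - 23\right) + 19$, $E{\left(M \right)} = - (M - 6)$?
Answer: $\frac{1}{45983} \approx 2.1747 \cdot 10^{-5}$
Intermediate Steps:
$E{\left(M \right)} = 6 - M$ ($E{\left(M \right)} = - (-6 + M) = 6 - M$)
$D = -60$ ($D = -79 + 19 = -60$)
$Q{\left(Z \right)} = -60 + Z \left(6 - Z\right)$ ($Q{\left(Z \right)} = \left(6 - Z\right) Z - 60 = Z \left(6 - Z\right) - 60 = -60 + Z \left(6 - Z\right)$)
$\frac{1}{53090 + Q{\left(9 \cdot 9 + 6 \right)}} = \frac{1}{53090 - \left(60 + \left(9 \cdot 9 + 6\right) \left(-6 + \left(9 \cdot 9 + 6\right)\right)\right)} = \frac{1}{53090 - \left(60 + \left(81 + 6\right) \left(-6 + \left(81 + 6\right)\right)\right)} = \frac{1}{53090 - \left(60 + 87 \left(-6 + 87\right)\right)} = \frac{1}{53090 - \left(60 + 87 \cdot 81\right)} = \frac{1}{53090 - 7107} = \frac{1}{45983}$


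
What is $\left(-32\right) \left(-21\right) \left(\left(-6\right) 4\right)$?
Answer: $-16128$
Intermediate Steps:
$\left(-32\right) \left(-21\right) \left(\left(-6\right) 4\right) = 672 \left(-24\right) = -16128$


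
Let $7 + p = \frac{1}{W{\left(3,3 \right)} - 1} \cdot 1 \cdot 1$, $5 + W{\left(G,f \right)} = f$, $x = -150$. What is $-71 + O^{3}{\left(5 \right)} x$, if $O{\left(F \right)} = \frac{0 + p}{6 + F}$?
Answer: $- \frac{239}{9} \approx -26.556$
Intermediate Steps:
$W{\left(G,f \right)} = -5 + f$
$p = - \frac{22}{3}$ ($p = -7 + \frac{1}{\left(-5 + 3\right) - 1} \cdot 1 \cdot 1 = -7 + \frac{1}{-2 - 1} \cdot 1 \cdot 1 = -7 + \frac{1}{-3} \cdot 1 \cdot 1 = -7 + \left(- \frac{1}{3}\right) 1 \cdot 1 = -7 - \frac{1}{3} = - \frac{22}{3} \approx -7.3333$)
$O{\left(F \right)} = - \frac{22}{3 \left(6 + F\right)}$ ($O{\left(F \right)} = \frac{0 - \frac{22}{3}}{6 + F} = - \frac{22}{3 \left(6 + F\right)}$)
$-71 + O^{3}{\left(5 \right)} x = -71 + \left(- \frac{22}{18 + 3 \cdot 5}\right)^{3} \left(-150\right) = -71 + \left(- \frac{22}{18 + 15}\right)^{3} \left(-150\right) = -71 + \left(- \frac{22}{33}\right)^{3} \left(-150\right) = -71 + \left(\left(-22\right) \frac{1}{33}\right)^{3} \left(-150\right) = -71 + \left(- \frac{2}{3}\right)^{3} \left(-150\right) = -71 - - \frac{400}{9} = -71 + \frac{400}{9} = - \frac{239}{9}$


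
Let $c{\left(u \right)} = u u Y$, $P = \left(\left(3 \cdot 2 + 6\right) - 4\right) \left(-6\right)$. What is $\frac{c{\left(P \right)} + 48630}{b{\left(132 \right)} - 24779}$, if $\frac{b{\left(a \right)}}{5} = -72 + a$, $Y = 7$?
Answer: $- \frac{64758}{24479} \approx -2.6455$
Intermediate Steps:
$b{\left(a \right)} = -360 + 5 a$ ($b{\left(a \right)} = 5 \left(-72 + a\right) = -360 + 5 a$)
$P = -48$ ($P = \left(\left(6 + 6\right) - 4\right) \left(-6\right) = \left(12 - 4\right) \left(-6\right) = 8 \left(-6\right) = -48$)
$c{\left(u \right)} = 7 u^{2}$ ($c{\left(u \right)} = u u 7 = u^{2} \cdot 7 = 7 u^{2}$)
$\frac{c{\left(P \right)} + 48630}{b{\left(132 \right)} - 24779} = \frac{7 \left(-48\right)^{2} + 48630}{\left(-360 + 5 \cdot 132\right) - 24779} = \frac{7 \cdot 2304 + 48630}{\left(-360 + 660\right) - 24779} = \frac{16128 + 48630}{300 - 24779} = \frac{64758}{-24479} = 64758 \left(- \frac{1}{24479}\right) = - \frac{64758}{24479}$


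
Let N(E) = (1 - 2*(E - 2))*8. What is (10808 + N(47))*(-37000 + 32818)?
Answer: -42221472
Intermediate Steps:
N(E) = 40 - 16*E (N(E) = (1 - 2*(-2 + E))*8 = (1 + (4 - 2*E))*8 = (5 - 2*E)*8 = 40 - 16*E)
(10808 + N(47))*(-37000 + 32818) = (10808 + (40 - 16*47))*(-37000 + 32818) = (10808 + (40 - 752))*(-4182) = (10808 - 712)*(-4182) = 10096*(-4182) = -42221472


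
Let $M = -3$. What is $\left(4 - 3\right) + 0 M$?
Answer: $1$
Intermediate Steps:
$\left(4 - 3\right) + 0 M = \left(4 - 3\right) + 0 \left(-3\right) = \left(4 - 3\right) + 0 = 1 + 0 = 1$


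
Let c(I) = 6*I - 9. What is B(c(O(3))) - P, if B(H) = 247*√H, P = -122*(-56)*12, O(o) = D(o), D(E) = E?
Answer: -81243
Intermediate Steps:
O(o) = o
P = 81984 (P = 6832*12 = 81984)
c(I) = -9 + 6*I
B(c(O(3))) - P = 247*√(-9 + 6*3) - 1*81984 = 247*√(-9 + 18) - 81984 = 247*√9 - 81984 = 247*3 - 81984 = 741 - 81984 = -81243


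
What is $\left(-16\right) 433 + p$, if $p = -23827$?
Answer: $-30755$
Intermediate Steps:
$\left(-16\right) 433 + p = \left(-16\right) 433 - 23827 = -6928 - 23827 = -30755$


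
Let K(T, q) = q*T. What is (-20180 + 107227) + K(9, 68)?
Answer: 87659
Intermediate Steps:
K(T, q) = T*q
(-20180 + 107227) + K(9, 68) = (-20180 + 107227) + 9*68 = 87047 + 612 = 87659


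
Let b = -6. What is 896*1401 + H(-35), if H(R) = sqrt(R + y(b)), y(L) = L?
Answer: 1255296 + I*sqrt(41) ≈ 1.2553e+6 + 6.4031*I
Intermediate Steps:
H(R) = sqrt(-6 + R) (H(R) = sqrt(R - 6) = sqrt(-6 + R))
896*1401 + H(-35) = 896*1401 + sqrt(-6 - 35) = 1255296 + sqrt(-41) = 1255296 + I*sqrt(41)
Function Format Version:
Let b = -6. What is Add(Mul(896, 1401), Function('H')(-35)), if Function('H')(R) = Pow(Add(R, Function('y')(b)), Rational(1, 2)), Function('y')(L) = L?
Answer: Add(1255296, Mul(I, Pow(41, Rational(1, 2)))) ≈ Add(1.2553e+6, Mul(6.4031, I))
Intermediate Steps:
Function('H')(R) = Pow(Add(-6, R), Rational(1, 2)) (Function('H')(R) = Pow(Add(R, -6), Rational(1, 2)) = Pow(Add(-6, R), Rational(1, 2)))
Add(Mul(896, 1401), Function('H')(-35)) = Add(Mul(896, 1401), Pow(Add(-6, -35), Rational(1, 2))) = Add(1255296, Pow(-41, Rational(1, 2))) = Add(1255296, Mul(I, Pow(41, Rational(1, 2))))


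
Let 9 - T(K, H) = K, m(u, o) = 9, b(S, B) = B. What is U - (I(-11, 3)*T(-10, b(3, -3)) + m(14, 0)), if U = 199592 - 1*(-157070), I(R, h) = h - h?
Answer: 356653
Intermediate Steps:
I(R, h) = 0
T(K, H) = 9 - K
U = 356662 (U = 199592 + 157070 = 356662)
U - (I(-11, 3)*T(-10, b(3, -3)) + m(14, 0)) = 356662 - (0*(9 - 1*(-10)) + 9) = 356662 - (0*(9 + 10) + 9) = 356662 - (0*19 + 9) = 356662 - (0 + 9) = 356662 - 1*9 = 356662 - 9 = 356653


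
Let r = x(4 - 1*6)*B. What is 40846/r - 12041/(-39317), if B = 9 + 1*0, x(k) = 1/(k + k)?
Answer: -6423660359/353853 ≈ -18153.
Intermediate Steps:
x(k) = 1/(2*k)
B = 9 (B = 9 + 0 = 9)
r = -9/4 (r = (1/(2*(4 - 1*6)))*9 = (1/(2*(4 - 6)))*9 = ((½)/(-2))*9 = ((½)*(-½))*9 = -¼*9 = -9/4 ≈ -2.2500)
40846/r - 12041/(-39317) = 40846/(-9/4) - 12041/(-39317) = 40846*(-4/9) - 12041*(-1/39317) = -163384/9 + 12041/39317 = -6423660359/353853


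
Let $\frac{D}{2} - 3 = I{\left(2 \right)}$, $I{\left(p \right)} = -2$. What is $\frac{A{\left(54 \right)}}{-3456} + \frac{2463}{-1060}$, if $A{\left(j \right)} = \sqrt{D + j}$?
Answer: $- \frac{2463}{1060} - \frac{\sqrt{14}}{1728} \approx -2.3257$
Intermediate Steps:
$D = 2$ ($D = 6 + 2 \left(-2\right) = 6 - 4 = 2$)
$A{\left(j \right)} = \sqrt{2 + j}$
$\frac{A{\left(54 \right)}}{-3456} + \frac{2463}{-1060} = \frac{\sqrt{2 + 54}}{-3456} + \frac{2463}{-1060} = \sqrt{56} \left(- \frac{1}{3456}\right) + 2463 \left(- \frac{1}{1060}\right) = 2 \sqrt{14} \left(- \frac{1}{3456}\right) - \frac{2463}{1060} = - \frac{\sqrt{14}}{1728} - \frac{2463}{1060} = - \frac{2463}{1060} - \frac{\sqrt{14}}{1728}$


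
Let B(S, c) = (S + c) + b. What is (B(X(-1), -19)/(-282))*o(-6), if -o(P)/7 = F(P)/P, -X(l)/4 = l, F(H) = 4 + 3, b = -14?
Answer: 1421/1692 ≈ 0.83983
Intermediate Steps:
F(H) = 7
X(l) = -4*l
B(S, c) = -14 + S + c (B(S, c) = (S + c) - 14 = -14 + S + c)
o(P) = -49/P
(B(X(-1), -19)/(-282))*o(-6) = ((-14 - 4*(-1) - 19)/(-282))*(-49/(-6)) = ((-14 + 4 - 19)*(-1/282))*(-49*(-1/6)) = -29*(-1/282)*(49/6) = (29/282)*(49/6) = 1421/1692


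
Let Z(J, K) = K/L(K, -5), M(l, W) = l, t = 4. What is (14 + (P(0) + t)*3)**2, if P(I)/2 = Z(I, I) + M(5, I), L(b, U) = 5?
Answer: 3136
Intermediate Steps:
Z(J, K) = K/5
P(I) = 10 + 2*I/5 (P(I) = 2*(I/5 + 5) = 2*(5 + I/5) = 10 + 2*I/5)
(14 + (P(0) + t)*3)**2 = (14 + ((10 + (2/5)*0) + 4)*3)**2 = (14 + ((10 + 0) + 4)*3)**2 = (14 + (10 + 4)*3)**2 = (14 + 14*3)**2 = (14 + 42)**2 = 56**2 = 3136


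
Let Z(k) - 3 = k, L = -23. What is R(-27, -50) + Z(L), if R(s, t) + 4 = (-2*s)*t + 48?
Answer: -2676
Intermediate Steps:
R(s, t) = 44 - 2*s*t (R(s, t) = -4 + ((-2*s)*t + 48) = -4 + (-2*s*t + 48) = -4 + (48 - 2*s*t) = 44 - 2*s*t)
Z(k) = 3 + k
R(-27, -50) + Z(L) = (44 - 2*(-27)*(-50)) + (3 - 23) = (44 - 2700) - 20 = -2656 - 20 = -2676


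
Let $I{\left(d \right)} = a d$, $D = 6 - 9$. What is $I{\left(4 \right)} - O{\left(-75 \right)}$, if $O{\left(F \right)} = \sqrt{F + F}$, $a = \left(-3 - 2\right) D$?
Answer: $60 - 5 i \sqrt{6} \approx 60.0 - 12.247 i$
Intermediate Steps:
$D = -3$ ($D = 6 - 9 = -3$)
$a = 15$ ($a = \left(-3 - 2\right) \left(-3\right) = \left(-5\right) \left(-3\right) = 15$)
$O{\left(F \right)} = \sqrt{2} \sqrt{F}$ ($O{\left(F \right)} = \sqrt{2 F} = \sqrt{2} \sqrt{F}$)
$I{\left(d \right)} = 15 d$
$I{\left(4 \right)} - O{\left(-75 \right)} = 15 \cdot 4 - \sqrt{2} \sqrt{-75} = 60 - \sqrt{2} \cdot 5 i \sqrt{3} = 60 - 5 i \sqrt{6}$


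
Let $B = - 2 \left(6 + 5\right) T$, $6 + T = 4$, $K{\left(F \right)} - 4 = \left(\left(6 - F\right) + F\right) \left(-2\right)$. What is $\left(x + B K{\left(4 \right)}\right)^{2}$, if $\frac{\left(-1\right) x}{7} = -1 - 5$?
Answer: $96100$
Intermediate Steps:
$K{\left(F \right)} = -8$ ($K{\left(F \right)} = 4 + \left(\left(6 - F\right) + F\right) \left(-2\right) = 4 + 6 \left(-2\right) = 4 - 12 = -8$)
$T = -2$ ($T = -6 + 4 = -2$)
$B = 44$ ($B = - 2 \left(6 + 5\right) \left(-2\right) = \left(-2\right) 11 \left(-2\right) = \left(-22\right) \left(-2\right) = 44$)
$x = 42$ ($x = - 7 \left(-1 - 5\right) = \left(-7\right) \left(-6\right) = 42$)
$\left(x + B K{\left(4 \right)}\right)^{2} = \left(42 + 44 \left(-8\right)\right)^{2} = \left(42 - 352\right)^{2} = \left(-310\right)^{2} = 96100$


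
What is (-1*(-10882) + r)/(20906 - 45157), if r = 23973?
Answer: -34855/24251 ≈ -1.4373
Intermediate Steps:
(-1*(-10882) + r)/(20906 - 45157) = (-1*(-10882) + 23973)/(20906 - 45157) = (10882 + 23973)/(-24251) = 34855*(-1/24251) = -34855/24251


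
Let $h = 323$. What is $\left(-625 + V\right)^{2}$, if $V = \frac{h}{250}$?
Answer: $\frac{24313229329}{62500} \approx 3.8901 \cdot 10^{5}$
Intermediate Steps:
$V = \frac{323}{250} \approx 1.292$
$\left(-625 + V\right)^{2} = \left(-625 + \frac{323}{250}\right)^{2} = \left(- \frac{155927}{250}\right)^{2} = \frac{24313229329}{62500}$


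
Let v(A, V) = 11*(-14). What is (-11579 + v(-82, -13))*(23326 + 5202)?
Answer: -334719024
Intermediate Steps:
v(A, V) = -154
(-11579 + v(-82, -13))*(23326 + 5202) = (-11579 - 154)*(23326 + 5202) = -11733*28528 = -334719024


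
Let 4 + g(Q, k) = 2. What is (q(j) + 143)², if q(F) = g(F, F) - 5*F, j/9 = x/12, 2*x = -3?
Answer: 1375929/64 ≈ 21499.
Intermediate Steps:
x = -3/2 (x = (½)*(-3) = -3/2 ≈ -1.5000)
g(Q, k) = -2 (g(Q, k) = -4 + 2 = -2)
j = -9/8 (j = 9*(-3/2/12) = 9*(-3/2*1/12) = 9*(-⅛) = -9/8 ≈ -1.1250)
q(F) = -2 - 5*F
(q(j) + 143)² = ((-2 - 5*(-9/8)) + 143)² = ((-2 + 45/8) + 143)² = (29/8 + 143)² = (1173/8)² = 1375929/64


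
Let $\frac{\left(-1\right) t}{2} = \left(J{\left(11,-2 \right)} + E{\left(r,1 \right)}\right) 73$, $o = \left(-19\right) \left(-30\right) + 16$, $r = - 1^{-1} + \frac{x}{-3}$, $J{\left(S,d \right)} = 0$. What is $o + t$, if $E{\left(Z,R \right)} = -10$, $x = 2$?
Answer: $2046$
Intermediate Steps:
$r = - \frac{5}{3}$ ($r = - 1^{-1} + \frac{2}{-3} = \left(-1\right) 1 + 2 \left(- \frac{1}{3}\right) = -1 - \frac{2}{3} = - \frac{5}{3} \approx -1.6667$)
$o = 586$ ($o = 570 + 16 = 586$)
$t = 1460$ ($t = - 2 \left(0 - 10\right) 73 = - 2 \left(\left(-10\right) 73\right) = \left(-2\right) \left(-730\right) = 1460$)
$o + t = 586 + 1460 = 2046$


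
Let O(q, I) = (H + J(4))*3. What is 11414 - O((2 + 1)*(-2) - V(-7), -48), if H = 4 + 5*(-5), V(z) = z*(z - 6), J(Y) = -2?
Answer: 11483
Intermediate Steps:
V(z) = z*(-6 + z)
H = -21 (H = 4 - 25 = -21)
O(q, I) = -69 (O(q, I) = (-21 - 2)*3 = -23*3 = -69)
11414 - O((2 + 1)*(-2) - V(-7), -48) = 11414 - 1*(-69) = 11414 + 69 = 11483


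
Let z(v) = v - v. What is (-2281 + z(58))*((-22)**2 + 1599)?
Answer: -4751323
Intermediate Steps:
z(v) = 0
(-2281 + z(58))*((-22)**2 + 1599) = (-2281 + 0)*((-22)**2 + 1599) = -2281*(484 + 1599) = -2281*2083 = -4751323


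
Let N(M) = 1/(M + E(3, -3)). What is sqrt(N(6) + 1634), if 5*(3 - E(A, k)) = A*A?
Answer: sqrt(58829)/6 ≈ 40.424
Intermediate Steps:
E(A, k) = 3 - A**2/5 (E(A, k) = 3 - A*A/5 = 3 - A**2/5)
N(M) = 1/(6/5 + M) (N(M) = 1/(M + (3 - 1/5*3**2)) = 1/(M + (3 - 1/5*9)) = 1/(M + (3 - 9/5)) = 1/(M + 6/5) = 1/(6/5 + M))
sqrt(N(6) + 1634) = sqrt(5/(6 + 5*6) + 1634) = sqrt(5/(6 + 30) + 1634) = sqrt(5/36 + 1634) = sqrt(58829/36) = sqrt(58829)/6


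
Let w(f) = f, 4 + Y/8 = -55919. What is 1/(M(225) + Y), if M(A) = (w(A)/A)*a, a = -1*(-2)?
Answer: -1/447382 ≈ -2.2352e-6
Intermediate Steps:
Y = -447384 (Y = -32 + 8*(-55919) = -32 - 447352 = -447384)
a = 2
M(A) = 2 (M(A) = (A/A)*2 = 1*2 = 2)
1/(M(225) + Y) = 1/(2 - 447384) = 1/(-447382) = -1/447382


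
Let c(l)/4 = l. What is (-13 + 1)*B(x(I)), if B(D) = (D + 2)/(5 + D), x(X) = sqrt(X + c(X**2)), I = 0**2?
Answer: -24/5 ≈ -4.8000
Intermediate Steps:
c(l) = 4*l
I = 0
x(X) = sqrt(X + 4*X**2)
B(D) = (2 + D)/(5 + D)
(-13 + 1)*B(x(I)) = (-13 + 1)*((2 + sqrt(0*(1 + 4*0)))/(5 + sqrt(0*(1 + 4*0)))) = -12*(2 + sqrt(0*(1 + 0)))/(5 + sqrt(0*(1 + 0))) = -12*(2 + sqrt(0*1))/(5 + sqrt(0*1)) = -12*(2 + sqrt(0))/(5 + sqrt(0)) = -12*(2 + 0)/(5 + 0) = -12*2/5 = -24/5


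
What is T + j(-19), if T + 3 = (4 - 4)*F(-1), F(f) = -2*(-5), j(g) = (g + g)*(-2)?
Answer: 73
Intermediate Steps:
j(g) = -4*g (j(g) = (2*g)*(-2) = -4*g)
F(f) = 10
T = -3 (T = -3 + (4 - 4)*10 = -3 + 0*10 = -3 + 0 = -3)
T + j(-19) = -3 - 4*(-19) = -3 + 76 = 73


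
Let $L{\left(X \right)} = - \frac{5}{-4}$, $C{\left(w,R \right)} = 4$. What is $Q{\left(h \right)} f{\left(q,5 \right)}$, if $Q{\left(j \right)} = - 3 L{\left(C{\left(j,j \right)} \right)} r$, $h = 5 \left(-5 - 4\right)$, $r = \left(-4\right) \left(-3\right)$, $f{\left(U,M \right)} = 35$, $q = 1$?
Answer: $-1575$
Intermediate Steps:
$r = 12$
$h = -45$ ($h = 5 \left(-9\right) = -45$)
$L{\left(X \right)} = \frac{5}{4}$ ($L{\left(X \right)} = \left(-5\right) \left(- \frac{1}{4}\right) = \frac{5}{4}$)
$Q{\left(j \right)} = -45$ ($Q{\left(j \right)} = \left(-3\right) \frac{5}{4} \cdot 12 = \left(- \frac{15}{4}\right) 12 = -45$)
$Q{\left(h \right)} f{\left(q,5 \right)} = \left(-45\right) 35 = -1575$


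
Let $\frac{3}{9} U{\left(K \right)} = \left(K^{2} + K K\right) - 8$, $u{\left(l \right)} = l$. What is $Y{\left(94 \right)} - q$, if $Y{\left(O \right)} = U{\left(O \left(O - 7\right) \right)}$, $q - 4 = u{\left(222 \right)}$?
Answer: $401277854$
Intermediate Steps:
$q = 226$ ($q = 4 + 222 = 226$)
$U{\left(K \right)} = -24 + 6 K^{2}$ ($U{\left(K \right)} = 3 \left(\left(K^{2} + K K\right) - 8\right) = 3 \left(\left(K^{2} + K^{2}\right) - 8\right) = 3 \left(2 K^{2} - 8\right) = 3 \left(-8 + 2 K^{2}\right) = -24 + 6 K^{2}$)
$Y{\left(O \right)} = -24 + 6 O^{2} \left(-7 + O\right)^{2}$ ($Y{\left(O \right)} = -24 + 6 \left(O \left(O - 7\right)\right)^{2} = -24 + 6 \left(O \left(-7 + O\right)\right)^{2} = -24 + 6 O^{2} \left(-7 + O\right)^{2}$)
$Y{\left(94 \right)} - q = \left(-24 + 6 \cdot 94^{2} \left(-7 + 94\right)^{2}\right) - 226 = \left(-24 + 6 \cdot 8836 \cdot 87^{2}\right) - 226 = \left(-24 + 6 \cdot 8836 \cdot 7569\right) - 226 = \left(-24 + 401278104\right) - 226 = 401278080 - 226 = 401277854$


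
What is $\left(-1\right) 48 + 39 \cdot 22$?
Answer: $810$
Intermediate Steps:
$\left(-1\right) 48 + 39 \cdot 22 = -48 + 858 = 810$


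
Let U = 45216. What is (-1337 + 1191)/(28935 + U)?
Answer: -146/74151 ≈ -0.0019690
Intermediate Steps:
(-1337 + 1191)/(28935 + U) = (-1337 + 1191)/(28935 + 45216) = -146/74151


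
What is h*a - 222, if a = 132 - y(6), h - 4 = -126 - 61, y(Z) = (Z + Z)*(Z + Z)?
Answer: 1974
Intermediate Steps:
y(Z) = 4*Z² (y(Z) = (2*Z)*(2*Z) = 4*Z²)
h = -183 (h = 4 + (-126 - 61) = 4 - 187 = -183)
a = -12 (a = 132 - 4*6² = 132 - 4*36 = 132 - 1*144 = 132 - 144 = -12)
h*a - 222 = -183*(-12) - 222 = 2196 - 222 = 1974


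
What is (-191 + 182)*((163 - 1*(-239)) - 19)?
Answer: -3447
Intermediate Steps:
(-191 + 182)*((163 - 1*(-239)) - 19) = -9*((163 + 239) - 19) = -9*(402 - 19) = -9*383 = -3447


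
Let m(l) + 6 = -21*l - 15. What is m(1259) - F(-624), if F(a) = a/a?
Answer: -26461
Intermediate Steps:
F(a) = 1
m(l) = -21 - 21*l (m(l) = -6 + (-21*l - 15) = -6 + (-15 - 21*l) = -21 - 21*l)
m(1259) - F(-624) = (-21 - 21*1259) - 1*1 = (-21 - 26439) - 1 = -26460 - 1 = -26461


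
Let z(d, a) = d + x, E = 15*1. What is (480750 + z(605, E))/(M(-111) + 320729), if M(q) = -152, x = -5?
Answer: 160450/106859 ≈ 1.5015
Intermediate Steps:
E = 15
z(d, a) = -5 + d (z(d, a) = d - 5 = -5 + d)
(480750 + z(605, E))/(M(-111) + 320729) = (480750 + (-5 + 605))/(-152 + 320729) = (480750 + 600)/320577 = 481350*(1/320577) = 160450/106859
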